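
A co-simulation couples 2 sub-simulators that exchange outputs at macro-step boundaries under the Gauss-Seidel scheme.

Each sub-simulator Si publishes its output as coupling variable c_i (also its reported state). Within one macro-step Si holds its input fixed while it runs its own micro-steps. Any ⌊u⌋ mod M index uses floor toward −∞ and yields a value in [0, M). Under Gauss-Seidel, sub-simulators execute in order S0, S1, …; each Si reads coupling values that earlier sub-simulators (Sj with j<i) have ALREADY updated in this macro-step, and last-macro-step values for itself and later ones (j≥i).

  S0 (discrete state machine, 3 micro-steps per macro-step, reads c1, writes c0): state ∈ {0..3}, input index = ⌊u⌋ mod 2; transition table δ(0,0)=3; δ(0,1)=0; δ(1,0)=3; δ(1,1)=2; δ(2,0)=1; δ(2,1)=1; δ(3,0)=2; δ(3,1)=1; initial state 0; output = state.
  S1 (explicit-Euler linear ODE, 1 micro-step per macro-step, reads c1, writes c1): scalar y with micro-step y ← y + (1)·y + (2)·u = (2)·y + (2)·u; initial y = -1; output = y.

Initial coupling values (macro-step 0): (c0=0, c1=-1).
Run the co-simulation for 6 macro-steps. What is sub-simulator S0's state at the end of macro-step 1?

macro 1: S0 reads c1=-1 → after 3×micro: 0; S1 reads c1=-1 → after 1×micro: -4 ⇒ (c0=0, c1=-4)
macro 2: S0 reads c1=-4 → after 3×micro: 1; S1 reads c1=-4 → after 1×micro: -16 ⇒ (c0=1, c1=-16)
macro 3: S0 reads c1=-16 → after 3×micro: 1; S1 reads c1=-16 → after 1×micro: -64 ⇒ (c0=1, c1=-64)
macro 4: S0 reads c1=-64 → after 3×micro: 1; S1 reads c1=-64 → after 1×micro: -256 ⇒ (c0=1, c1=-256)
macro 5: S0 reads c1=-256 → after 3×micro: 1; S1 reads c1=-256 → after 1×micro: -1024 ⇒ (c0=1, c1=-1024)
macro 6: S0 reads c1=-1024 → after 3×micro: 1; S1 reads c1=-1024 → after 1×micro: -4096 ⇒ (c0=1, c1=-4096)

S0 state at macro-step 1 = 0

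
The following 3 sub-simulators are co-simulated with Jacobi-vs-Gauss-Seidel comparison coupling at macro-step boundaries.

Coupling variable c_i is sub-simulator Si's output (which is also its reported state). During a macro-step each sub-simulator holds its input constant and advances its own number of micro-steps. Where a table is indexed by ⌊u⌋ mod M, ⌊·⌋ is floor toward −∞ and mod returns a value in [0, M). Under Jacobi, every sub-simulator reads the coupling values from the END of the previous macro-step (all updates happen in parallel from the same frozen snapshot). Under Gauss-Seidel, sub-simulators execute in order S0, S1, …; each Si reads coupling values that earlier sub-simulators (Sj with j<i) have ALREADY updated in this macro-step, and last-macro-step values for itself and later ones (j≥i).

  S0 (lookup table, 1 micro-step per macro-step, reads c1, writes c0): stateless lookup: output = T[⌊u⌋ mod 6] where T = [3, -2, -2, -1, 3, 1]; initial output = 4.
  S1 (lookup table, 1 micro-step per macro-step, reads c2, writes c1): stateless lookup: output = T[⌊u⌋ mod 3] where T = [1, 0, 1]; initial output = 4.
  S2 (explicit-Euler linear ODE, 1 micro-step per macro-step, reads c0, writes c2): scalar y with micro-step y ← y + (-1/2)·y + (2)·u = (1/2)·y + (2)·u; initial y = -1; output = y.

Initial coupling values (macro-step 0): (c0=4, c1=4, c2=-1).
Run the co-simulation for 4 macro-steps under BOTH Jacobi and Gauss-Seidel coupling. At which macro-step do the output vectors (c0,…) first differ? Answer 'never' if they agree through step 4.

[Jacobi] macro 1: S0 reads c1=4 → after 1×micro: 3; S1 reads c2=-1 → after 1×micro: 1; S2 reads c0=4 → after 1×micro: 15/2 ⇒ (c0=3, c1=1, c2=15/2)
[Jacobi] macro 2: S0 reads c1=1 → after 1×micro: -2; S1 reads c2=15/2 → after 1×micro: 0; S2 reads c0=3 → after 1×micro: 39/4 ⇒ (c0=-2, c1=0, c2=39/4)
[Jacobi] macro 3: S0 reads c1=0 → after 1×micro: 3; S1 reads c2=39/4 → after 1×micro: 1; S2 reads c0=-2 → after 1×micro: 7/8 ⇒ (c0=3, c1=1, c2=7/8)
[Jacobi] macro 4: S0 reads c1=1 → after 1×micro: -2; S1 reads c2=7/8 → after 1×micro: 1; S2 reads c0=3 → after 1×micro: 103/16 ⇒ (c0=-2, c1=1, c2=103/16)
[Gauss-Seidel] macro 1: S0 reads c1=4 → after 1×micro: 3; S1 reads c2=-1 → after 1×micro: 1; S2 reads c0=3 → after 1×micro: 11/2 ⇒ (c0=3, c1=1, c2=11/2)
[Gauss-Seidel] macro 2: S0 reads c1=1 → after 1×micro: -2; S1 reads c2=11/2 → after 1×micro: 1; S2 reads c0=-2 → after 1×micro: -5/4 ⇒ (c0=-2, c1=1, c2=-5/4)
[Gauss-Seidel] macro 3: S0 reads c1=1 → after 1×micro: -2; S1 reads c2=-5/4 → after 1×micro: 0; S2 reads c0=-2 → after 1×micro: -37/8 ⇒ (c0=-2, c1=0, c2=-37/8)
[Gauss-Seidel] macro 4: S0 reads c1=0 → after 1×micro: 3; S1 reads c2=-37/8 → after 1×micro: 0; S2 reads c0=3 → after 1×micro: 59/16 ⇒ (c0=3, c1=0, c2=59/16)

first divergence at macro-step: 1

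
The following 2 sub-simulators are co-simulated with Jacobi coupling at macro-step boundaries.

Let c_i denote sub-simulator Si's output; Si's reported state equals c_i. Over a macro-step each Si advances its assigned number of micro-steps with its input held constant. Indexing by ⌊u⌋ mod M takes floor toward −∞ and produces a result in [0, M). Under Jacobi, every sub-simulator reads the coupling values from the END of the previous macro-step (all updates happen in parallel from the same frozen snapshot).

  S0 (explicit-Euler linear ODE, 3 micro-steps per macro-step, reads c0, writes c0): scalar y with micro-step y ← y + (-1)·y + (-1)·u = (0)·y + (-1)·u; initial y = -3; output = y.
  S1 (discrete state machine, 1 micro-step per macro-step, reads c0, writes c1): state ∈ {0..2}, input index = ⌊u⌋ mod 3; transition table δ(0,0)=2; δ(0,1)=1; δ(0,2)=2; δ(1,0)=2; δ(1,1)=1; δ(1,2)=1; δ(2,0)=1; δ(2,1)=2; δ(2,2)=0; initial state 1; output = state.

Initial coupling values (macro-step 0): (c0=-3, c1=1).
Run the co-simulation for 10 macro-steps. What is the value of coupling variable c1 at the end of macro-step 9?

c1 at macro-step 9 = 2

macro 1: S0 reads c0=-3 → after 3×micro: 3; S1 reads c0=-3 → after 1×micro: 2 ⇒ (c0=3, c1=2)
macro 2: S0 reads c0=3 → after 3×micro: -3; S1 reads c0=3 → after 1×micro: 1 ⇒ (c0=-3, c1=1)
macro 3: S0 reads c0=-3 → after 3×micro: 3; S1 reads c0=-3 → after 1×micro: 2 ⇒ (c0=3, c1=2)
macro 4: S0 reads c0=3 → after 3×micro: -3; S1 reads c0=3 → after 1×micro: 1 ⇒ (c0=-3, c1=1)
macro 5: S0 reads c0=-3 → after 3×micro: 3; S1 reads c0=-3 → after 1×micro: 2 ⇒ (c0=3, c1=2)
macro 6: S0 reads c0=3 → after 3×micro: -3; S1 reads c0=3 → after 1×micro: 1 ⇒ (c0=-3, c1=1)
macro 7: S0 reads c0=-3 → after 3×micro: 3; S1 reads c0=-3 → after 1×micro: 2 ⇒ (c0=3, c1=2)
macro 8: S0 reads c0=3 → after 3×micro: -3; S1 reads c0=3 → after 1×micro: 1 ⇒ (c0=-3, c1=1)
macro 9: S0 reads c0=-3 → after 3×micro: 3; S1 reads c0=-3 → after 1×micro: 2 ⇒ (c0=3, c1=2)
macro 10: S0 reads c0=3 → after 3×micro: -3; S1 reads c0=3 → after 1×micro: 1 ⇒ (c0=-3, c1=1)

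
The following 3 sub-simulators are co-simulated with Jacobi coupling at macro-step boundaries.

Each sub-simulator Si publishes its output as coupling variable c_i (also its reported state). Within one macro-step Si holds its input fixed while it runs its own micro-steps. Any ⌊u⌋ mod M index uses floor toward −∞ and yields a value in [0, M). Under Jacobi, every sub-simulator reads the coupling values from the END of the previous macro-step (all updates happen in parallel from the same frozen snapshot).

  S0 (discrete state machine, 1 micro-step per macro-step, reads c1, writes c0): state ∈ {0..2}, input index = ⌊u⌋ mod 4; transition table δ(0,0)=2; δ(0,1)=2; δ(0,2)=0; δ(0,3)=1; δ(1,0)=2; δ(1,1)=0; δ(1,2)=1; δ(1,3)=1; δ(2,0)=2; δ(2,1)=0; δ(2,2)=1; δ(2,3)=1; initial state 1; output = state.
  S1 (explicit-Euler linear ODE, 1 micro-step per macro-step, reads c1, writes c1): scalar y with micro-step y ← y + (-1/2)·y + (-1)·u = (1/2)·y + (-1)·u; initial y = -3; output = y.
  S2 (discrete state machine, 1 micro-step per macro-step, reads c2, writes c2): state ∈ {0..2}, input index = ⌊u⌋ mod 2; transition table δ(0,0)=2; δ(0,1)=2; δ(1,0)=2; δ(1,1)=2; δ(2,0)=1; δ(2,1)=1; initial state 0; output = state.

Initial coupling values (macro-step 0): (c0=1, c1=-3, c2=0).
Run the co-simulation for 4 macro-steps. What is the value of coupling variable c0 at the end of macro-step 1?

c0 at macro-step 1 = 0

macro 1: S0 reads c1=-3 → after 1×micro: 0; S1 reads c1=-3 → after 1×micro: 3/2; S2 reads c2=0 → after 1×micro: 2 ⇒ (c0=0, c1=3/2, c2=2)
macro 2: S0 reads c1=3/2 → after 1×micro: 2; S1 reads c1=3/2 → after 1×micro: -3/4; S2 reads c2=2 → after 1×micro: 1 ⇒ (c0=2, c1=-3/4, c2=1)
macro 3: S0 reads c1=-3/4 → after 1×micro: 1; S1 reads c1=-3/4 → after 1×micro: 3/8; S2 reads c2=1 → after 1×micro: 2 ⇒ (c0=1, c1=3/8, c2=2)
macro 4: S0 reads c1=3/8 → after 1×micro: 2; S1 reads c1=3/8 → after 1×micro: -3/16; S2 reads c2=2 → after 1×micro: 1 ⇒ (c0=2, c1=-3/16, c2=1)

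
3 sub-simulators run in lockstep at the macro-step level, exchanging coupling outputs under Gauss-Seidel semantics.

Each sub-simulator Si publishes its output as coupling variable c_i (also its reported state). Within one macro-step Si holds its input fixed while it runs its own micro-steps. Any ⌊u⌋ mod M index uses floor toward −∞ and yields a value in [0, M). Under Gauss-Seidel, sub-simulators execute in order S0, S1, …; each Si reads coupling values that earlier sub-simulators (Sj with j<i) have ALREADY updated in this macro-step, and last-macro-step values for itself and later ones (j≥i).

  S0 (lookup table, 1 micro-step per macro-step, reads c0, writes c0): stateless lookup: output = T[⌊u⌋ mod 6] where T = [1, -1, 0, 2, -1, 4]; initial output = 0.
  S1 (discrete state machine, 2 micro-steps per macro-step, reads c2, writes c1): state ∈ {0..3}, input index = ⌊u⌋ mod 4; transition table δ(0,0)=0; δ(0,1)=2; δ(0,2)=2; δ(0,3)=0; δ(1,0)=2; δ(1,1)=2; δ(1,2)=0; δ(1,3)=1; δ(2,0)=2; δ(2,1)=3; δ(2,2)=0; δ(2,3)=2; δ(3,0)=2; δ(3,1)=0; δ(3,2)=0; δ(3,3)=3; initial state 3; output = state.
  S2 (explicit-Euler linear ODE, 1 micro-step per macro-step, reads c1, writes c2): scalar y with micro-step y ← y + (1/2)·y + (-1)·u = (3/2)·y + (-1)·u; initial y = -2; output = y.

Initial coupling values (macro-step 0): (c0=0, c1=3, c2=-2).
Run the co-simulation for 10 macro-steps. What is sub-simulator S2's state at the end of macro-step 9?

S2 state at macro-step 9 = -51273/256

macro 1: S0 reads c0=0 → after 1×micro: 1; S1 reads c2=-2 → after 2×micro: 2; S2 reads c1=2 → after 1×micro: -5 ⇒ (c0=1, c1=2, c2=-5)
macro 2: S0 reads c0=1 → after 1×micro: -1; S1 reads c2=-5 → after 2×micro: 2; S2 reads c1=2 → after 1×micro: -19/2 ⇒ (c0=-1, c1=2, c2=-19/2)
macro 3: S0 reads c0=-1 → after 1×micro: 4; S1 reads c2=-19/2 → after 2×micro: 2; S2 reads c1=2 → after 1×micro: -65/4 ⇒ (c0=4, c1=2, c2=-65/4)
macro 4: S0 reads c0=4 → after 1×micro: -1; S1 reads c2=-65/4 → after 2×micro: 2; S2 reads c1=2 → after 1×micro: -211/8 ⇒ (c0=-1, c1=2, c2=-211/8)
macro 5: S0 reads c0=-1 → after 1×micro: 4; S1 reads c2=-211/8 → after 2×micro: 0; S2 reads c1=0 → after 1×micro: -633/16 ⇒ (c0=4, c1=0, c2=-633/16)
macro 6: S0 reads c0=4 → after 1×micro: -1; S1 reads c2=-633/16 → after 2×micro: 0; S2 reads c1=0 → after 1×micro: -1899/32 ⇒ (c0=-1, c1=0, c2=-1899/32)
macro 7: S0 reads c0=-1 → after 1×micro: 4; S1 reads c2=-1899/32 → after 2×micro: 0; S2 reads c1=0 → after 1×micro: -5697/64 ⇒ (c0=4, c1=0, c2=-5697/64)
macro 8: S0 reads c0=4 → after 1×micro: -1; S1 reads c2=-5697/64 → after 2×micro: 0; S2 reads c1=0 → after 1×micro: -17091/128 ⇒ (c0=-1, c1=0, c2=-17091/128)
macro 9: S0 reads c0=-1 → after 1×micro: 4; S1 reads c2=-17091/128 → after 2×micro: 0; S2 reads c1=0 → after 1×micro: -51273/256 ⇒ (c0=4, c1=0, c2=-51273/256)
macro 10: S0 reads c0=4 → after 1×micro: -1; S1 reads c2=-51273/256 → after 2×micro: 0; S2 reads c1=0 → after 1×micro: -153819/512 ⇒ (c0=-1, c1=0, c2=-153819/512)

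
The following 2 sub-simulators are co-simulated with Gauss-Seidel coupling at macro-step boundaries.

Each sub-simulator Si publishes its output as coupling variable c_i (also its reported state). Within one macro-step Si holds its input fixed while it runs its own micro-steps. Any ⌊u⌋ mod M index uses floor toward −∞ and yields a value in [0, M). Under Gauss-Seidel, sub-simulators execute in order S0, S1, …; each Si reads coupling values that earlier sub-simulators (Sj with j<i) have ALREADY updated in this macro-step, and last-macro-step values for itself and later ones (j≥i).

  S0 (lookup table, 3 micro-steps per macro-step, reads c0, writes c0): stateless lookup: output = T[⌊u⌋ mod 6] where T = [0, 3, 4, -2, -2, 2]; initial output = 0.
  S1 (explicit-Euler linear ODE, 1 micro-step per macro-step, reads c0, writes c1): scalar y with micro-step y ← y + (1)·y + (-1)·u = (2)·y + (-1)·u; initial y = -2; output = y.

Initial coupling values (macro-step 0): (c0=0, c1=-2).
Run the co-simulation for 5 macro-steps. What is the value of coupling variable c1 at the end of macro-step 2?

c1 at macro-step 2 = -8

macro 1: S0 reads c0=0 → after 3×micro: 0; S1 reads c0=0 → after 1×micro: -4 ⇒ (c0=0, c1=-4)
macro 2: S0 reads c0=0 → after 3×micro: 0; S1 reads c0=0 → after 1×micro: -8 ⇒ (c0=0, c1=-8)
macro 3: S0 reads c0=0 → after 3×micro: 0; S1 reads c0=0 → after 1×micro: -16 ⇒ (c0=0, c1=-16)
macro 4: S0 reads c0=0 → after 3×micro: 0; S1 reads c0=0 → after 1×micro: -32 ⇒ (c0=0, c1=-32)
macro 5: S0 reads c0=0 → after 3×micro: 0; S1 reads c0=0 → after 1×micro: -64 ⇒ (c0=0, c1=-64)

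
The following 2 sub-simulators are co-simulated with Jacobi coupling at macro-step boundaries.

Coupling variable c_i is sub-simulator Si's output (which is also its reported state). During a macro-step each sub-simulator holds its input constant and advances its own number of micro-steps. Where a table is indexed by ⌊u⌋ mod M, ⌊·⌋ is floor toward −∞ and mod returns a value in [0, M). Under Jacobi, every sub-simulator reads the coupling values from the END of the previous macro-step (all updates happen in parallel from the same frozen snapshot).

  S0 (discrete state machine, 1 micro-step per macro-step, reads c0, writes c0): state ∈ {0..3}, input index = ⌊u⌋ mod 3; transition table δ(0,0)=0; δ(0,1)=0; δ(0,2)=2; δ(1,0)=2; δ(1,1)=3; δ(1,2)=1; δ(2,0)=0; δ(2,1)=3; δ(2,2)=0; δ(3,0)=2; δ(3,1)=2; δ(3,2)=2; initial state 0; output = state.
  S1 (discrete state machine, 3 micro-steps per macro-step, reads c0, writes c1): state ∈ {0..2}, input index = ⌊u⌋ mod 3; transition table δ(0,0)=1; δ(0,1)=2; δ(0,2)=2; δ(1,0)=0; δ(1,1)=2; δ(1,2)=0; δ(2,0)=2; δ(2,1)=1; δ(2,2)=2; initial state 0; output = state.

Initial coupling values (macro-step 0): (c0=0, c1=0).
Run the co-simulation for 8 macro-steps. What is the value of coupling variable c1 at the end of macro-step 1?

macro 1: S0 reads c0=0 → after 1×micro: 0; S1 reads c0=0 → after 3×micro: 1 ⇒ (c0=0, c1=1)
macro 2: S0 reads c0=0 → after 1×micro: 0; S1 reads c0=0 → after 3×micro: 0 ⇒ (c0=0, c1=0)
macro 3: S0 reads c0=0 → after 1×micro: 0; S1 reads c0=0 → after 3×micro: 1 ⇒ (c0=0, c1=1)
macro 4: S0 reads c0=0 → after 1×micro: 0; S1 reads c0=0 → after 3×micro: 0 ⇒ (c0=0, c1=0)
macro 5: S0 reads c0=0 → after 1×micro: 0; S1 reads c0=0 → after 3×micro: 1 ⇒ (c0=0, c1=1)
macro 6: S0 reads c0=0 → after 1×micro: 0; S1 reads c0=0 → after 3×micro: 0 ⇒ (c0=0, c1=0)
macro 7: S0 reads c0=0 → after 1×micro: 0; S1 reads c0=0 → after 3×micro: 1 ⇒ (c0=0, c1=1)
macro 8: S0 reads c0=0 → after 1×micro: 0; S1 reads c0=0 → after 3×micro: 0 ⇒ (c0=0, c1=0)

c1 at macro-step 1 = 1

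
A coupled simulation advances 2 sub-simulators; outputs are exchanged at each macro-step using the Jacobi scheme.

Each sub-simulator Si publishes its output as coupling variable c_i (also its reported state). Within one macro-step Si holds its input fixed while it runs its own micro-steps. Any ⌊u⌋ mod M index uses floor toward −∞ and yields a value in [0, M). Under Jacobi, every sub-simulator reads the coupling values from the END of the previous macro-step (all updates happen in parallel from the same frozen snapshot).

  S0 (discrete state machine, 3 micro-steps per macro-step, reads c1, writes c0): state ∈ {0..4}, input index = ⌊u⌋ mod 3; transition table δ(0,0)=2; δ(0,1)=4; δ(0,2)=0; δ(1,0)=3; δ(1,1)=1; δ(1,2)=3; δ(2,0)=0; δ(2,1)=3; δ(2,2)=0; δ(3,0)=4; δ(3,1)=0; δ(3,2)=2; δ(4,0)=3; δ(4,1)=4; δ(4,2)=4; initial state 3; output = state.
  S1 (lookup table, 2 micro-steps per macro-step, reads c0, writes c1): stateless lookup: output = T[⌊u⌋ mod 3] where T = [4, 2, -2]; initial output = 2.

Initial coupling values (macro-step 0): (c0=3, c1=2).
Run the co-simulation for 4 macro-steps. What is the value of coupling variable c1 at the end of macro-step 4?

c1 at macro-step 4 = 2

macro 1: S0 reads c1=2 → after 3×micro: 0; S1 reads c0=3 → after 2×micro: 4 ⇒ (c0=0, c1=4)
macro 2: S0 reads c1=4 → after 3×micro: 4; S1 reads c0=0 → after 2×micro: 4 ⇒ (c0=4, c1=4)
macro 3: S0 reads c1=4 → after 3×micro: 4; S1 reads c0=4 → after 2×micro: 2 ⇒ (c0=4, c1=2)
macro 4: S0 reads c1=2 → after 3×micro: 4; S1 reads c0=4 → after 2×micro: 2 ⇒ (c0=4, c1=2)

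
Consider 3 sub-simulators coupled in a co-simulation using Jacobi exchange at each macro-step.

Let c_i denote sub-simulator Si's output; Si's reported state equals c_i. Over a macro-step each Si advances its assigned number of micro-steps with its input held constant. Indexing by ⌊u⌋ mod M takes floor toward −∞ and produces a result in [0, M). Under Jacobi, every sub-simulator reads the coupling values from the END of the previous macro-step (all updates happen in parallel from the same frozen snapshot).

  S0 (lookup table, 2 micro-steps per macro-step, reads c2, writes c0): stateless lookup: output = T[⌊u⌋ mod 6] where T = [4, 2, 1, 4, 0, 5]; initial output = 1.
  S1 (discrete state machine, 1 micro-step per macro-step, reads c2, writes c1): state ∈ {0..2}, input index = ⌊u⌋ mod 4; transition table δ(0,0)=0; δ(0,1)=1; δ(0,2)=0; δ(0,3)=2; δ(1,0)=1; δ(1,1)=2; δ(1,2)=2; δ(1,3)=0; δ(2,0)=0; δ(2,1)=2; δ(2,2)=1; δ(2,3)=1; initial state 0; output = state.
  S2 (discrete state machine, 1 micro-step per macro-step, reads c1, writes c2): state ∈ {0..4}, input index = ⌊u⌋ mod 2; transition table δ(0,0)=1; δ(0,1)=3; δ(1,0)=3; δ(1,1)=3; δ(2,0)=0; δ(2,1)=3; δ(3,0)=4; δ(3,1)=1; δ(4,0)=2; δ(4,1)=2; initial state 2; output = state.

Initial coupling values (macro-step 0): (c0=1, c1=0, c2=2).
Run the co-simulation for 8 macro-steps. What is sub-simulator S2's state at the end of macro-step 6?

S2 state at macro-step 6 = 1

macro 1: S0 reads c2=2 → after 2×micro: 1; S1 reads c2=2 → after 1×micro: 0; S2 reads c1=0 → after 1×micro: 0 ⇒ (c0=1, c1=0, c2=0)
macro 2: S0 reads c2=0 → after 2×micro: 4; S1 reads c2=0 → after 1×micro: 0; S2 reads c1=0 → after 1×micro: 1 ⇒ (c0=4, c1=0, c2=1)
macro 3: S0 reads c2=1 → after 2×micro: 2; S1 reads c2=1 → after 1×micro: 1; S2 reads c1=0 → after 1×micro: 3 ⇒ (c0=2, c1=1, c2=3)
macro 4: S0 reads c2=3 → after 2×micro: 4; S1 reads c2=3 → after 1×micro: 0; S2 reads c1=1 → after 1×micro: 1 ⇒ (c0=4, c1=0, c2=1)
macro 5: S0 reads c2=1 → after 2×micro: 2; S1 reads c2=1 → after 1×micro: 1; S2 reads c1=0 → after 1×micro: 3 ⇒ (c0=2, c1=1, c2=3)
macro 6: S0 reads c2=3 → after 2×micro: 4; S1 reads c2=3 → after 1×micro: 0; S2 reads c1=1 → after 1×micro: 1 ⇒ (c0=4, c1=0, c2=1)
macro 7: S0 reads c2=1 → after 2×micro: 2; S1 reads c2=1 → after 1×micro: 1; S2 reads c1=0 → after 1×micro: 3 ⇒ (c0=2, c1=1, c2=3)
macro 8: S0 reads c2=3 → after 2×micro: 4; S1 reads c2=3 → after 1×micro: 0; S2 reads c1=1 → after 1×micro: 1 ⇒ (c0=4, c1=0, c2=1)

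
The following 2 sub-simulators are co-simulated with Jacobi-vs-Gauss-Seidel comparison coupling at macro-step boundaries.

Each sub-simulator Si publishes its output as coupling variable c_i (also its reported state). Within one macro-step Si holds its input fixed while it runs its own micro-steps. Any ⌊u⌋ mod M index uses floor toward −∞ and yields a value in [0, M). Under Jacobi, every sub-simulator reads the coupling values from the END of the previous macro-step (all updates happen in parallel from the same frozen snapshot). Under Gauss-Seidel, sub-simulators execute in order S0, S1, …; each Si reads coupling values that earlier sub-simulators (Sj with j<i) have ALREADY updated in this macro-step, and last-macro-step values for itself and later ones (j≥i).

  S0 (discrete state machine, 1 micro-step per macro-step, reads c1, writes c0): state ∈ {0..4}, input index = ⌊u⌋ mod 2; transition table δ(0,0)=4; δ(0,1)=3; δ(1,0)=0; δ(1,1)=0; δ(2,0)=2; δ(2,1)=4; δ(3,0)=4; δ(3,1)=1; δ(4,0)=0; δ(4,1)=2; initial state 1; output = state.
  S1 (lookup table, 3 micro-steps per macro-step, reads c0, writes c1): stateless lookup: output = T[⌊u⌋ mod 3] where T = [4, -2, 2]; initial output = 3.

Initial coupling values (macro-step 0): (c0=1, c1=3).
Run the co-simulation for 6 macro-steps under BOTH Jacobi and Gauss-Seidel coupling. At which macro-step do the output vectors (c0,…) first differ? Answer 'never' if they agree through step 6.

first divergence at macro-step: 1

[Jacobi] macro 1: S0 reads c1=3 → after 1×micro: 0; S1 reads c0=1 → after 3×micro: -2 ⇒ (c0=0, c1=-2)
[Jacobi] macro 2: S0 reads c1=-2 → after 1×micro: 4; S1 reads c0=0 → after 3×micro: 4 ⇒ (c0=4, c1=4)
[Jacobi] macro 3: S0 reads c1=4 → after 1×micro: 0; S1 reads c0=4 → after 3×micro: -2 ⇒ (c0=0, c1=-2)
[Jacobi] macro 4: S0 reads c1=-2 → after 1×micro: 4; S1 reads c0=0 → after 3×micro: 4 ⇒ (c0=4, c1=4)
[Jacobi] macro 5: S0 reads c1=4 → after 1×micro: 0; S1 reads c0=4 → after 3×micro: -2 ⇒ (c0=0, c1=-2)
[Jacobi] macro 6: S0 reads c1=-2 → after 1×micro: 4; S1 reads c0=0 → after 3×micro: 4 ⇒ (c0=4, c1=4)
[Gauss-Seidel] macro 1: S0 reads c1=3 → after 1×micro: 0; S1 reads c0=0 → after 3×micro: 4 ⇒ (c0=0, c1=4)
[Gauss-Seidel] macro 2: S0 reads c1=4 → after 1×micro: 4; S1 reads c0=4 → after 3×micro: -2 ⇒ (c0=4, c1=-2)
[Gauss-Seidel] macro 3: S0 reads c1=-2 → after 1×micro: 0; S1 reads c0=0 → after 3×micro: 4 ⇒ (c0=0, c1=4)
[Gauss-Seidel] macro 4: S0 reads c1=4 → after 1×micro: 4; S1 reads c0=4 → after 3×micro: -2 ⇒ (c0=4, c1=-2)
[Gauss-Seidel] macro 5: S0 reads c1=-2 → after 1×micro: 0; S1 reads c0=0 → after 3×micro: 4 ⇒ (c0=0, c1=4)
[Gauss-Seidel] macro 6: S0 reads c1=4 → after 1×micro: 4; S1 reads c0=4 → after 3×micro: -2 ⇒ (c0=4, c1=-2)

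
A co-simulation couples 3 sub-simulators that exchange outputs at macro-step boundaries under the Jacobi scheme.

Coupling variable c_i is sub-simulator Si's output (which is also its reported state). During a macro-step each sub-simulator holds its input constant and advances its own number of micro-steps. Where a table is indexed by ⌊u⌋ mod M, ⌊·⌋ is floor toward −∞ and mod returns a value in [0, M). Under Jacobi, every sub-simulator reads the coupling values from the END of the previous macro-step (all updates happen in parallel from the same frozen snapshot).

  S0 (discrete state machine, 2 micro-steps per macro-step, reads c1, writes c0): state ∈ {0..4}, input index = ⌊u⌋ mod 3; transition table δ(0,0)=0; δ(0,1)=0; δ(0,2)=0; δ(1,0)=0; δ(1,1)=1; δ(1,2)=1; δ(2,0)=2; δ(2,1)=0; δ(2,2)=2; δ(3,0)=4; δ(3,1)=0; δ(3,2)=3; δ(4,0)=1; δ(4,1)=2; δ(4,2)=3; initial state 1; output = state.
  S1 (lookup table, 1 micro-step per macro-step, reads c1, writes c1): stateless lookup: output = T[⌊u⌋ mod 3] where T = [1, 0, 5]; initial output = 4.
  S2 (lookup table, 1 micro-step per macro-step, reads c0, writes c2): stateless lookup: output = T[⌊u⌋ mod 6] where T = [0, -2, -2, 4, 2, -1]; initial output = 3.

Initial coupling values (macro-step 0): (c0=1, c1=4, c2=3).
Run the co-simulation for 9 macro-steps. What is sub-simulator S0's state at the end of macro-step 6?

S0 state at macro-step 6 = 0

macro 1: S0 reads c1=4 → after 2×micro: 1; S1 reads c1=4 → after 1×micro: 0; S2 reads c0=1 → after 1×micro: -2 ⇒ (c0=1, c1=0, c2=-2)
macro 2: S0 reads c1=0 → after 2×micro: 0; S1 reads c1=0 → after 1×micro: 1; S2 reads c0=1 → after 1×micro: -2 ⇒ (c0=0, c1=1, c2=-2)
macro 3: S0 reads c1=1 → after 2×micro: 0; S1 reads c1=1 → after 1×micro: 0; S2 reads c0=0 → after 1×micro: 0 ⇒ (c0=0, c1=0, c2=0)
macro 4: S0 reads c1=0 → after 2×micro: 0; S1 reads c1=0 → after 1×micro: 1; S2 reads c0=0 → after 1×micro: 0 ⇒ (c0=0, c1=1, c2=0)
macro 5: S0 reads c1=1 → after 2×micro: 0; S1 reads c1=1 → after 1×micro: 0; S2 reads c0=0 → after 1×micro: 0 ⇒ (c0=0, c1=0, c2=0)
macro 6: S0 reads c1=0 → after 2×micro: 0; S1 reads c1=0 → after 1×micro: 1; S2 reads c0=0 → after 1×micro: 0 ⇒ (c0=0, c1=1, c2=0)
macro 7: S0 reads c1=1 → after 2×micro: 0; S1 reads c1=1 → after 1×micro: 0; S2 reads c0=0 → after 1×micro: 0 ⇒ (c0=0, c1=0, c2=0)
macro 8: S0 reads c1=0 → after 2×micro: 0; S1 reads c1=0 → after 1×micro: 1; S2 reads c0=0 → after 1×micro: 0 ⇒ (c0=0, c1=1, c2=0)
macro 9: S0 reads c1=1 → after 2×micro: 0; S1 reads c1=1 → after 1×micro: 0; S2 reads c0=0 → after 1×micro: 0 ⇒ (c0=0, c1=0, c2=0)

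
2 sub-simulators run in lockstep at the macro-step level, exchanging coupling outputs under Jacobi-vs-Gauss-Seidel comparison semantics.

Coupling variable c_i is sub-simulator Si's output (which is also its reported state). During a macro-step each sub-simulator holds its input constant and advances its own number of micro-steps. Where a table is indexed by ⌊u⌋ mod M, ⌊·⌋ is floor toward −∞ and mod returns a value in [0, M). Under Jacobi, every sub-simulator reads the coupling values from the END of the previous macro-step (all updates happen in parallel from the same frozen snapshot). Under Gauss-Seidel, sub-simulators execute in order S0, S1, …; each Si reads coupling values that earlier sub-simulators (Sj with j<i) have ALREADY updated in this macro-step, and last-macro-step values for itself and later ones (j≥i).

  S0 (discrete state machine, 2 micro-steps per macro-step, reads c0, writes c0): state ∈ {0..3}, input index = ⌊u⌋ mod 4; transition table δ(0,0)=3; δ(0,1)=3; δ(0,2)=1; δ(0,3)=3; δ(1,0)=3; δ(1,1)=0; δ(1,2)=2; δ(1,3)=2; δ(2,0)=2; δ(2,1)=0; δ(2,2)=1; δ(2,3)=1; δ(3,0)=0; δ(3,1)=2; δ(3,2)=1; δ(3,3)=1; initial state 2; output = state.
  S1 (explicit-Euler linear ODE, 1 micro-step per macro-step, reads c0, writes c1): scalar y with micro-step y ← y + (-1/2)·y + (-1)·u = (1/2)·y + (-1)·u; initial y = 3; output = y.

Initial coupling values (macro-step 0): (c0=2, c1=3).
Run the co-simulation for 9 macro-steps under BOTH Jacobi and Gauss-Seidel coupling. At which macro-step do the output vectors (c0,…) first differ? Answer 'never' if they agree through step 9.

first divergence at macro-step: never

[Jacobi] macro 1: S0 reads c0=2 → after 2×micro: 2; S1 reads c0=2 → after 1×micro: -1/2 ⇒ (c0=2, c1=-1/2)
[Jacobi] macro 2: S0 reads c0=2 → after 2×micro: 2; S1 reads c0=2 → after 1×micro: -9/4 ⇒ (c0=2, c1=-9/4)
[Jacobi] macro 3: S0 reads c0=2 → after 2×micro: 2; S1 reads c0=2 → after 1×micro: -25/8 ⇒ (c0=2, c1=-25/8)
[Jacobi] macro 4: S0 reads c0=2 → after 2×micro: 2; S1 reads c0=2 → after 1×micro: -57/16 ⇒ (c0=2, c1=-57/16)
[Jacobi] macro 5: S0 reads c0=2 → after 2×micro: 2; S1 reads c0=2 → after 1×micro: -121/32 ⇒ (c0=2, c1=-121/32)
[Jacobi] macro 6: S0 reads c0=2 → after 2×micro: 2; S1 reads c0=2 → after 1×micro: -249/64 ⇒ (c0=2, c1=-249/64)
[Jacobi] macro 7: S0 reads c0=2 → after 2×micro: 2; S1 reads c0=2 → after 1×micro: -505/128 ⇒ (c0=2, c1=-505/128)
[Jacobi] macro 8: S0 reads c0=2 → after 2×micro: 2; S1 reads c0=2 → after 1×micro: -1017/256 ⇒ (c0=2, c1=-1017/256)
[Jacobi] macro 9: S0 reads c0=2 → after 2×micro: 2; S1 reads c0=2 → after 1×micro: -2041/512 ⇒ (c0=2, c1=-2041/512)
[Gauss-Seidel] macro 1: S0 reads c0=2 → after 2×micro: 2; S1 reads c0=2 → after 1×micro: -1/2 ⇒ (c0=2, c1=-1/2)
[Gauss-Seidel] macro 2: S0 reads c0=2 → after 2×micro: 2; S1 reads c0=2 → after 1×micro: -9/4 ⇒ (c0=2, c1=-9/4)
[Gauss-Seidel] macro 3: S0 reads c0=2 → after 2×micro: 2; S1 reads c0=2 → after 1×micro: -25/8 ⇒ (c0=2, c1=-25/8)
[Gauss-Seidel] macro 4: S0 reads c0=2 → after 2×micro: 2; S1 reads c0=2 → after 1×micro: -57/16 ⇒ (c0=2, c1=-57/16)
[Gauss-Seidel] macro 5: S0 reads c0=2 → after 2×micro: 2; S1 reads c0=2 → after 1×micro: -121/32 ⇒ (c0=2, c1=-121/32)
[Gauss-Seidel] macro 6: S0 reads c0=2 → after 2×micro: 2; S1 reads c0=2 → after 1×micro: -249/64 ⇒ (c0=2, c1=-249/64)
[Gauss-Seidel] macro 7: S0 reads c0=2 → after 2×micro: 2; S1 reads c0=2 → after 1×micro: -505/128 ⇒ (c0=2, c1=-505/128)
[Gauss-Seidel] macro 8: S0 reads c0=2 → after 2×micro: 2; S1 reads c0=2 → after 1×micro: -1017/256 ⇒ (c0=2, c1=-1017/256)
[Gauss-Seidel] macro 9: S0 reads c0=2 → after 2×micro: 2; S1 reads c0=2 → after 1×micro: -2041/512 ⇒ (c0=2, c1=-2041/512)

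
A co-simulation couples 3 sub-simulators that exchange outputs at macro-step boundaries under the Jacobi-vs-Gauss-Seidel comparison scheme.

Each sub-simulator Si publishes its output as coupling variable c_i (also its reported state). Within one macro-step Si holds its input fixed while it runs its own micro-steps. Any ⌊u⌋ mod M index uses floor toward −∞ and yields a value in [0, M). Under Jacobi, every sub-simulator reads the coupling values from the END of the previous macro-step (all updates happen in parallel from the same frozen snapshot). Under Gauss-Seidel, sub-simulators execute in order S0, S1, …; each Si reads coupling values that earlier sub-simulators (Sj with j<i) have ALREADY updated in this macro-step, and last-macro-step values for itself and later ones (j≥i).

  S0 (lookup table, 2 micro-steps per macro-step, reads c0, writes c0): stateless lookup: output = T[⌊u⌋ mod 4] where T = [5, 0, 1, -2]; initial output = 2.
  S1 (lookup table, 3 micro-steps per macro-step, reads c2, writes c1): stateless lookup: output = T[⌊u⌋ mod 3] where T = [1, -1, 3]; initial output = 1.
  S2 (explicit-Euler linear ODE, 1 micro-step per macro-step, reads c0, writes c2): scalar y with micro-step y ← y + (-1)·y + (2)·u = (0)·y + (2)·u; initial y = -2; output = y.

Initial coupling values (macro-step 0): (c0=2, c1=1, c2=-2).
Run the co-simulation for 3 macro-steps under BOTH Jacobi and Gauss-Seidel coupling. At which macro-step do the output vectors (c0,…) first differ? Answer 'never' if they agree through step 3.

[Jacobi] macro 1: S0 reads c0=2 → after 2×micro: 1; S1 reads c2=-2 → after 3×micro: -1; S2 reads c0=2 → after 1×micro: 4 ⇒ (c0=1, c1=-1, c2=4)
[Jacobi] macro 2: S0 reads c0=1 → after 2×micro: 0; S1 reads c2=4 → after 3×micro: -1; S2 reads c0=1 → after 1×micro: 2 ⇒ (c0=0, c1=-1, c2=2)
[Jacobi] macro 3: S0 reads c0=0 → after 2×micro: 5; S1 reads c2=2 → after 3×micro: 3; S2 reads c0=0 → after 1×micro: 0 ⇒ (c0=5, c1=3, c2=0)
[Gauss-Seidel] macro 1: S0 reads c0=2 → after 2×micro: 1; S1 reads c2=-2 → after 3×micro: -1; S2 reads c0=1 → after 1×micro: 2 ⇒ (c0=1, c1=-1, c2=2)
[Gauss-Seidel] macro 2: S0 reads c0=1 → after 2×micro: 0; S1 reads c2=2 → after 3×micro: 3; S2 reads c0=0 → after 1×micro: 0 ⇒ (c0=0, c1=3, c2=0)
[Gauss-Seidel] macro 3: S0 reads c0=0 → after 2×micro: 5; S1 reads c2=0 → after 3×micro: 1; S2 reads c0=5 → after 1×micro: 10 ⇒ (c0=5, c1=1, c2=10)

first divergence at macro-step: 1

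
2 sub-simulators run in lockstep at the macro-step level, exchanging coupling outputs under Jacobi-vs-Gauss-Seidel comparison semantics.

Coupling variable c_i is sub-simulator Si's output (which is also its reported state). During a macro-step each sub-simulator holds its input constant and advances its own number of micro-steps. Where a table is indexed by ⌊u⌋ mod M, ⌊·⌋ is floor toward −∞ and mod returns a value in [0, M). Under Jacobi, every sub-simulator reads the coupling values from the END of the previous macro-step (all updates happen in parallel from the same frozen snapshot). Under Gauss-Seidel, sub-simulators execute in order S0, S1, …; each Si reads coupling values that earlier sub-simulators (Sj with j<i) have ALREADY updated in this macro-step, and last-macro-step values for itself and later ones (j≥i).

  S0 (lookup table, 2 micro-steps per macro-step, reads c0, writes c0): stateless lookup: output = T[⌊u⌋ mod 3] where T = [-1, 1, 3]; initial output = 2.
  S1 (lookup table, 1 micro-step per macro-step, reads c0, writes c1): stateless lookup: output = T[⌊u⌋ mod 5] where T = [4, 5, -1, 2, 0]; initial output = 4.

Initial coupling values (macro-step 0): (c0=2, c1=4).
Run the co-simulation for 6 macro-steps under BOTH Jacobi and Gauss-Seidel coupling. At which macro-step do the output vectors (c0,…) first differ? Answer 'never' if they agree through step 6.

first divergence at macro-step: 1

[Jacobi] macro 1: S0 reads c0=2 → after 2×micro: 3; S1 reads c0=2 → after 1×micro: -1 ⇒ (c0=3, c1=-1)
[Jacobi] macro 2: S0 reads c0=3 → after 2×micro: -1; S1 reads c0=3 → after 1×micro: 2 ⇒ (c0=-1, c1=2)
[Jacobi] macro 3: S0 reads c0=-1 → after 2×micro: 3; S1 reads c0=-1 → after 1×micro: 0 ⇒ (c0=3, c1=0)
[Jacobi] macro 4: S0 reads c0=3 → after 2×micro: -1; S1 reads c0=3 → after 1×micro: 2 ⇒ (c0=-1, c1=2)
[Jacobi] macro 5: S0 reads c0=-1 → after 2×micro: 3; S1 reads c0=-1 → after 1×micro: 0 ⇒ (c0=3, c1=0)
[Jacobi] macro 6: S0 reads c0=3 → after 2×micro: -1; S1 reads c0=3 → after 1×micro: 2 ⇒ (c0=-1, c1=2)
[Gauss-Seidel] macro 1: S0 reads c0=2 → after 2×micro: 3; S1 reads c0=3 → after 1×micro: 2 ⇒ (c0=3, c1=2)
[Gauss-Seidel] macro 2: S0 reads c0=3 → after 2×micro: -1; S1 reads c0=-1 → after 1×micro: 0 ⇒ (c0=-1, c1=0)
[Gauss-Seidel] macro 3: S0 reads c0=-1 → after 2×micro: 3; S1 reads c0=3 → after 1×micro: 2 ⇒ (c0=3, c1=2)
[Gauss-Seidel] macro 4: S0 reads c0=3 → after 2×micro: -1; S1 reads c0=-1 → after 1×micro: 0 ⇒ (c0=-1, c1=0)
[Gauss-Seidel] macro 5: S0 reads c0=-1 → after 2×micro: 3; S1 reads c0=3 → after 1×micro: 2 ⇒ (c0=3, c1=2)
[Gauss-Seidel] macro 6: S0 reads c0=3 → after 2×micro: -1; S1 reads c0=-1 → after 1×micro: 0 ⇒ (c0=-1, c1=0)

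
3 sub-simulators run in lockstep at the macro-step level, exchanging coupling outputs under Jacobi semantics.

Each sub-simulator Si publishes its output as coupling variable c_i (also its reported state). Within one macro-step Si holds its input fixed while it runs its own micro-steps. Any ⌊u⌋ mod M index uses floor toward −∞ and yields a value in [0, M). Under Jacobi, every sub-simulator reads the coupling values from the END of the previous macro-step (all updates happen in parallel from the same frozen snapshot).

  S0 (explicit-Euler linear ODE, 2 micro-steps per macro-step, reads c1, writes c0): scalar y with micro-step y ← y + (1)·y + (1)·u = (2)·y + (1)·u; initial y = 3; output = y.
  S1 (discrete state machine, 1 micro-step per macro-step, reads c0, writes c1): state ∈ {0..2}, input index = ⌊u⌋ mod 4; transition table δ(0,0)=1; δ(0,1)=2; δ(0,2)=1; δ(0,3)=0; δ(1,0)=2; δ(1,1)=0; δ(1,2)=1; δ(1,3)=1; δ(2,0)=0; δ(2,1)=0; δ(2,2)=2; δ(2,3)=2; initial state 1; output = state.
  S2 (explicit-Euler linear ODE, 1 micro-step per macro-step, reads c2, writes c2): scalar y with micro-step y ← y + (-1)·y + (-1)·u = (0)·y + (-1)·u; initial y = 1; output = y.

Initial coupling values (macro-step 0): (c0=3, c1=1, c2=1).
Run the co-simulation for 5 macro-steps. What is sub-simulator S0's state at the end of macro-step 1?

S0 state at macro-step 1 = 15

macro 1: S0 reads c1=1 → after 2×micro: 15; S1 reads c0=3 → after 1×micro: 1; S2 reads c2=1 → after 1×micro: -1 ⇒ (c0=15, c1=1, c2=-1)
macro 2: S0 reads c1=1 → after 2×micro: 63; S1 reads c0=15 → after 1×micro: 1; S2 reads c2=-1 → after 1×micro: 1 ⇒ (c0=63, c1=1, c2=1)
macro 3: S0 reads c1=1 → after 2×micro: 255; S1 reads c0=63 → after 1×micro: 1; S2 reads c2=1 → after 1×micro: -1 ⇒ (c0=255, c1=1, c2=-1)
macro 4: S0 reads c1=1 → after 2×micro: 1023; S1 reads c0=255 → after 1×micro: 1; S2 reads c2=-1 → after 1×micro: 1 ⇒ (c0=1023, c1=1, c2=1)
macro 5: S0 reads c1=1 → after 2×micro: 4095; S1 reads c0=1023 → after 1×micro: 1; S2 reads c2=1 → after 1×micro: -1 ⇒ (c0=4095, c1=1, c2=-1)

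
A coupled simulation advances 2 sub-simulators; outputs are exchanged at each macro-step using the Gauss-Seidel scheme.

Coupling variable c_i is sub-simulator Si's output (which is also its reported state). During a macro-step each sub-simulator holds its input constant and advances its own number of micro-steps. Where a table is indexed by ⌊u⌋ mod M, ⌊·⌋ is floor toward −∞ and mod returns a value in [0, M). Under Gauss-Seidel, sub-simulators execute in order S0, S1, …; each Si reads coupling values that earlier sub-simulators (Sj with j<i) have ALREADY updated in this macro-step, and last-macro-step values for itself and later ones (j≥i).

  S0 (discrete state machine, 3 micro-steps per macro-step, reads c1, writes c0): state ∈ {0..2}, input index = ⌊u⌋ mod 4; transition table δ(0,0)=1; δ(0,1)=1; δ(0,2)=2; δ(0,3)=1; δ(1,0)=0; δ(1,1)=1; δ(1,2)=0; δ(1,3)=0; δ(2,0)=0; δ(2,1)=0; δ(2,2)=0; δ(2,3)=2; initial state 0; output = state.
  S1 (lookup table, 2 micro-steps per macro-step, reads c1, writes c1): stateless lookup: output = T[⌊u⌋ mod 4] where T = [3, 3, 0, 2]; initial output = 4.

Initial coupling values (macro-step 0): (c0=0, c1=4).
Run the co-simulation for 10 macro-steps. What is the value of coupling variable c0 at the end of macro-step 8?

macro 1: S0 reads c1=4 → after 3×micro: 1; S1 reads c1=4 → after 2×micro: 3 ⇒ (c0=1, c1=3)
macro 2: S0 reads c1=3 → after 3×micro: 0; S1 reads c1=3 → after 2×micro: 2 ⇒ (c0=0, c1=2)
macro 3: S0 reads c1=2 → after 3×micro: 2; S1 reads c1=2 → after 2×micro: 0 ⇒ (c0=2, c1=0)
macro 4: S0 reads c1=0 → after 3×micro: 0; S1 reads c1=0 → after 2×micro: 3 ⇒ (c0=0, c1=3)
macro 5: S0 reads c1=3 → after 3×micro: 1; S1 reads c1=3 → after 2×micro: 2 ⇒ (c0=1, c1=2)
macro 6: S0 reads c1=2 → after 3×micro: 0; S1 reads c1=2 → after 2×micro: 0 ⇒ (c0=0, c1=0)
macro 7: S0 reads c1=0 → after 3×micro: 1; S1 reads c1=0 → after 2×micro: 3 ⇒ (c0=1, c1=3)
macro 8: S0 reads c1=3 → after 3×micro: 0; S1 reads c1=3 → after 2×micro: 2 ⇒ (c0=0, c1=2)
macro 9: S0 reads c1=2 → after 3×micro: 2; S1 reads c1=2 → after 2×micro: 0 ⇒ (c0=2, c1=0)
macro 10: S0 reads c1=0 → after 3×micro: 0; S1 reads c1=0 → after 2×micro: 3 ⇒ (c0=0, c1=3)

c0 at macro-step 8 = 0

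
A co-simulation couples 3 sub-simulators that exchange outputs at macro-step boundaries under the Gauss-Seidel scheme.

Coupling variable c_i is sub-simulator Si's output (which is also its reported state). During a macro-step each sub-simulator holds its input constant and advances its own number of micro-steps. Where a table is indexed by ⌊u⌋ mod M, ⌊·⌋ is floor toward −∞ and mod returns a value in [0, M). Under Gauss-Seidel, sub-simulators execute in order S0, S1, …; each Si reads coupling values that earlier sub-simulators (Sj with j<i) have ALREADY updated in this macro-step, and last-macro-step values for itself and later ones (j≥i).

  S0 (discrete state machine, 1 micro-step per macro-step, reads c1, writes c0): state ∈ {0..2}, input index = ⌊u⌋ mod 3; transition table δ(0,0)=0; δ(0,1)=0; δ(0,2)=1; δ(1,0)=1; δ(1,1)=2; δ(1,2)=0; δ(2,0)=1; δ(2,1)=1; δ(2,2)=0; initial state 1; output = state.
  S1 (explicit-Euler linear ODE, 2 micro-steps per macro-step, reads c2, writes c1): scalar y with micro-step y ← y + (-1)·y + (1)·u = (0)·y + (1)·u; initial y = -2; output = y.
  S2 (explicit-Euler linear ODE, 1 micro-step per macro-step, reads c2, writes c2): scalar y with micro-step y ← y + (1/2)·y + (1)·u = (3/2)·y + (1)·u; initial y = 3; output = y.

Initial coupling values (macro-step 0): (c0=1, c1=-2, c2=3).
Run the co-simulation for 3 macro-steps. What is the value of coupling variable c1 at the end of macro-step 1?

macro 1: S0 reads c1=-2 → after 1×micro: 2; S1 reads c2=3 → after 2×micro: 3; S2 reads c2=3 → after 1×micro: 15/2 ⇒ (c0=2, c1=3, c2=15/2)
macro 2: S0 reads c1=3 → after 1×micro: 1; S1 reads c2=15/2 → after 2×micro: 15/2; S2 reads c2=15/2 → after 1×micro: 75/4 ⇒ (c0=1, c1=15/2, c2=75/4)
macro 3: S0 reads c1=15/2 → after 1×micro: 2; S1 reads c2=75/4 → after 2×micro: 75/4; S2 reads c2=75/4 → after 1×micro: 375/8 ⇒ (c0=2, c1=75/4, c2=375/8)

c1 at macro-step 1 = 3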